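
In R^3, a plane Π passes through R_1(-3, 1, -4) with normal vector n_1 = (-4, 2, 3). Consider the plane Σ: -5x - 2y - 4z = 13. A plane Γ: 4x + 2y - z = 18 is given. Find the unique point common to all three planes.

Π: n_1·r = n_1·R_1 gives -4x + 2y + 3z = 2.
Solving the 3×3 linear system -4x + 2y + 3z = 2, -5x - 2y - 4z = 13, 4x + 2y - z = 18 (e.g. by elimination or Cramer's rule, determinant = -88) gives (-1, 8, -6).

(-1, 8, -6)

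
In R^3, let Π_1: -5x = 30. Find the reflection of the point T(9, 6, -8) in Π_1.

λ = (n·T − d)/|n|² = (-45 − 30)/25 = -3.
Reflection = T − 2λn = (9, 6, -8) − (-6)·(-5, 0, 0) = (-21, 6, -8).

(-21, 6, -8)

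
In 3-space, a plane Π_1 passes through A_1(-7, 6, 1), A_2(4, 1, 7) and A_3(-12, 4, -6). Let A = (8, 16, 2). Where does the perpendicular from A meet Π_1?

A_1A_2 = (11, -5, 6), A_1A_3 = (-5, -2, -7); a normal to Π_1 is A_1A_2 × A_1A_3 = (47, 47, -47).
Using A_1: Π_1 has equation 47x + 47y - 47z = -94.
Foot = A − λn with λ = (n·A − d)/|n|² = (1034 − (-94))/6627 = 8/47.
Foot = (8, 16, 2) − (8/47)·(47, 47, -47) = (0, 8, 10).

(0, 8, 10)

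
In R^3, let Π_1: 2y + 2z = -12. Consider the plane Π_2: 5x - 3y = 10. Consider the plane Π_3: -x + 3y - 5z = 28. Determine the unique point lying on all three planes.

Solving the 3×3 linear system 2y + 2z = -12, 5x - 3y = 10, -x + 3y - 5z = 28 (e.g. by elimination or Cramer's rule, determinant = 74) gives (2, 0, -6).

(2, 0, -6)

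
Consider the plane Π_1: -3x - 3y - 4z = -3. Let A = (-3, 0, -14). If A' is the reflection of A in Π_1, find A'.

λ = (n·A − d)/|n|² = (65 − (-3))/34 = 2.
Reflection = A − 2λn = (-3, 0, -14) − 4·(-3, -3, -4) = (9, 12, 2).

(9, 12, 2)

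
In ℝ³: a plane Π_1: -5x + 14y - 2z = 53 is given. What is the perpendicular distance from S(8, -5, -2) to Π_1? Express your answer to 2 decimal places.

10.60

n·S − d = (-5)·(8) + (14)·(-5) + (-2)·(-2) − 53 = -159; |n| = √225.
Distance = |-159| / √225 = 159/√225 ≈ 10.60.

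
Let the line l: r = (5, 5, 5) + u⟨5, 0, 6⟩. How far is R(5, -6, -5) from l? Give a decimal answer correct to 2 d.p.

12.73

Taking (5, 5, 5) on l with direction v = (5, 0, 6): w = R − (5, 5, 5) = (0, -11, -10), and w × v = (-66, -50, 55).
Distance = |w × v| / |v| = √9881 / √61 ≈ 12.73.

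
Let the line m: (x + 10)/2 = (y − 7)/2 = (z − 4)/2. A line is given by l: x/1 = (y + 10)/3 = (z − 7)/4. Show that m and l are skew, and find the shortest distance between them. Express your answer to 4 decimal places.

17.9065

m has direction (2, 2, 2) through (-10, 7, 4).
l has direction (1, 3, 4) through (0, -10, 7).
Common perpendicular direction n = (2, 2, 2) × (1, 3, 4) = (2, -6, 4).
With w = (0, -10, 7) − (-10, 7, 4) = (10, -17, 3), w · n = 134.
Since n ≠ 0 the lines are not parallel, and w · n = 134 ≠ 0 so they do not intersect; hence they are skew.
Distance = |w · n| / |n| = |134| / √56 ≈ 17.9065.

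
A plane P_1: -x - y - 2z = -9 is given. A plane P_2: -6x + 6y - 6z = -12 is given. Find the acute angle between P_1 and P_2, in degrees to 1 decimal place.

cos θ = |n₁·n₂| / (|n₁||n₂|) = |12| / (√6 · √108).
θ = arccos(0.47140) ≈ 61.9°.

61.9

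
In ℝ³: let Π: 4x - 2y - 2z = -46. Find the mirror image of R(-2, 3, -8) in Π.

(-18, 11, 0)

λ = (n·R − d)/|n|² = (2 − (-46))/24 = 2.
Reflection = R − 2λn = (-2, 3, -8) − 4·(4, -2, -2) = (-18, 11, 0).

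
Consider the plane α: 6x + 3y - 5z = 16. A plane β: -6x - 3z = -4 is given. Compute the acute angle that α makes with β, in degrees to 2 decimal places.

cos θ = |n₁·n₂| / (|n₁||n₂|) = |-21| / (√70 · √45).
θ = arccos(0.37417) ≈ 68.03°.

68.03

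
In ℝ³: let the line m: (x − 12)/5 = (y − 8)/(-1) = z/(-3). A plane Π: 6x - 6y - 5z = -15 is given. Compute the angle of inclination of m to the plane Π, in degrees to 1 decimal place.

m has direction (5, -1, -3) through (12, 8, 0).
sin θ = |n·v| / (|n||v|) = |51| / (√97 · √35) = 0.87529.
θ ≈ 61.1°.

61.1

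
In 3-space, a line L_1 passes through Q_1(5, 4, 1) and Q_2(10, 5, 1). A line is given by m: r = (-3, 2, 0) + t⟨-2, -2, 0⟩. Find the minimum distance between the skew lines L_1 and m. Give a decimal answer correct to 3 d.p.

1.000

A direction vector for L_1 is Q_2 − Q_1 = (5, 1, 0).
Common perpendicular direction n = (5, 1, 0) × (-2, -2, 0) = (0, 0, -8).
With w = (-3, 2, 0) − (5, 4, 1) = (-8, -2, -1), w · n = 8.
Distance = |w · n| / |n| = |8| / √64 ≈ 1.000.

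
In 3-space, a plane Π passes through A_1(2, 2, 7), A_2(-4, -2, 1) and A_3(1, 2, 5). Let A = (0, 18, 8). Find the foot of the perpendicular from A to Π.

A_1A_2 = (-6, -4, -6), A_1A_3 = (-1, 0, -2); a normal to Π is A_1A_2 × A_1A_3 = (8, -6, -4).
Using A_1: Π has equation 8x - 6y - 4z = -24.
Foot = A − λn with λ = (n·A − d)/|n|² = (-140 − (-24))/116 = -1.
Foot = (0, 18, 8) − (-1)·(8, -6, -4) = (8, 12, 4).

(8, 12, 4)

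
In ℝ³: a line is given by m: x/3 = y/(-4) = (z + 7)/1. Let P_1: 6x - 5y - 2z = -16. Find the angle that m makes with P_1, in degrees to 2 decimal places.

61.13

m has direction (3, -4, 1) through (0, 0, -7).
sin θ = |n·v| / (|n||v|) = |36| / (√65 · √26) = 0.87571.
θ ≈ 61.13°.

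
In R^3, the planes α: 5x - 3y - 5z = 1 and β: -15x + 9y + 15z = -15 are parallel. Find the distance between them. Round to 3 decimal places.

0.521

Rescale β by 1/(-3): 5x - 3y - 5z = 5. Then distance = |1 − 5| / √59 ≈ 0.521.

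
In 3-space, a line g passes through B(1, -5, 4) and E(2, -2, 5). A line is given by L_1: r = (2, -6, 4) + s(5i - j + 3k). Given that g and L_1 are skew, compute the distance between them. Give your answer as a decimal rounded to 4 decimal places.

A direction vector for g is E − B = (1, 3, 1).
Common perpendicular direction n = (1, 3, 1) × (5, -1, 3) = (10, 2, -16).
With w = (2, -6, 4) − (1, -5, 4) = (1, -1, 0), w · n = 8.
Distance = |w · n| / |n| = |8| / √360 ≈ 0.4216.

0.4216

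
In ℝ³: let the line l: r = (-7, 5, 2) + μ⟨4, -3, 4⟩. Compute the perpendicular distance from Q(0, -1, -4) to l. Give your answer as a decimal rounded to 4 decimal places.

10.4496

Taking (-7, 5, 2) on l with direction v = (4, -3, 4): w = Q − (-7, 5, 2) = (7, -6, -6), and w × v = (-42, -52, 3).
Distance = |w × v| / |v| = √4477 / √41 ≈ 10.4496.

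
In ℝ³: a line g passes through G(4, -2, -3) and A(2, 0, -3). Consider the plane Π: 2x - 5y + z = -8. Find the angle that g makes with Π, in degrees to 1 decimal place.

A direction vector for g is A − G = (-2, 2, 0).
sin θ = |n·v| / (|n||v|) = |-14| / (√30 · √8) = 0.90370.
θ ≈ 64.6°.

64.6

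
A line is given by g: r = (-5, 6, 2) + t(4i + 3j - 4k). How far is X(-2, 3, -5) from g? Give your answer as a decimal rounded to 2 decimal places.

Taking (-5, 6, 2) on g with direction v = (4, 3, -4): w = X − (-5, 6, 2) = (3, -3, -7), and w × v = (33, -16, 21).
Distance = |w × v| / |v| = √1786 / √41 ≈ 6.60.

6.60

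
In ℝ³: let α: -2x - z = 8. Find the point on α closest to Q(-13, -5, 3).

(-7, -5, 6)

Foot = Q − λn with λ = (n·Q − d)/|n|² = (23 − 8)/5 = 3.
Foot = (-13, -5, 3) − 3·(-2, 0, -1) = (-7, -5, 6).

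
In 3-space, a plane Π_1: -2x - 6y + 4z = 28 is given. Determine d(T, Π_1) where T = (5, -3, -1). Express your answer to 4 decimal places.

n·T − d = (-2)·(5) + (-6)·(-3) + (4)·(-1) − 28 = -24; |n| = √56.
Distance = |-24| / √56 = 24/√56 ≈ 3.2071.

3.2071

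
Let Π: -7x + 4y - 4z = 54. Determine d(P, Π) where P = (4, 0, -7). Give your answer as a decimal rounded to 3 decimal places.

n·P − d = (-7)·(4) + (4)·(0) + (-4)·(-7) − 54 = -54; |n| = √81.
Distance = |-54| / √81 = 54/√81 ≈ 6.000.

6.000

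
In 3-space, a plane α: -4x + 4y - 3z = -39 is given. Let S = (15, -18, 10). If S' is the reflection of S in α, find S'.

λ = (n·S − d)/|n|² = (-162 − (-39))/41 = -3.
Reflection = S − 2λn = (15, -18, 10) − (-6)·(-4, 4, -3) = (-9, 6, -8).

(-9, 6, -8)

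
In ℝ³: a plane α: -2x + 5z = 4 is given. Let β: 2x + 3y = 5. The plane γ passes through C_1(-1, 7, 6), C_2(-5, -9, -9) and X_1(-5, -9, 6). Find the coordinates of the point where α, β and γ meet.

C_1C_2 = (-4, -16, -15), C_1X_1 = (-4, -16, 0); a normal to γ is C_1C_2 × C_1X_1 = (-240, 60, 0).
Using C_1: γ has equation -240x + 60y = 660.
Solving the 3×3 linear system -2x + 5z = 4, 2x + 3y = 5, -240x + 60y = 660 (e.g. by elimination or Cramer's rule, determinant = 4200) gives (-2, 3, 0).

(-2, 3, 0)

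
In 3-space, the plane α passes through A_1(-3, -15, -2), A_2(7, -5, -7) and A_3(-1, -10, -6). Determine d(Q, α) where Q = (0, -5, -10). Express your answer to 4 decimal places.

0.3333

A_1A_2 = (10, 10, -5), A_1A_3 = (2, 5, -4); a normal to α is A_1A_2 × A_1A_3 = (-15, 30, 30).
Using A_1: α has equation -15x + 30y + 30z = -465.
n·Q − d = (-15)·(0) + (30)·(-5) + (30)·(-10) − (-465) = 15; |n| = √2025.
Distance = |15| / √2025 = 15/√2025 ≈ 0.3333.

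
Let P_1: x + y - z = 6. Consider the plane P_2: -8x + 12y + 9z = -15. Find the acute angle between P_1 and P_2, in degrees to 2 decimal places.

80.22

cos θ = |n₁·n₂| / (|n₁||n₂|) = |-5| / (√3 · √289).
θ = arccos(0.16981) ≈ 80.22°.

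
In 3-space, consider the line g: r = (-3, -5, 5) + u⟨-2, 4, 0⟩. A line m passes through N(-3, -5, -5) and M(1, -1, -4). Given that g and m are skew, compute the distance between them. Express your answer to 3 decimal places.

9.831

A direction vector for m is M − N = (4, 4, 1).
Common perpendicular direction n = (-2, 4, 0) × (4, 4, 1) = (4, 2, -24).
With w = (-3, -5, -5) − (-3, -5, 5) = (0, 0, -10), w · n = 240.
Distance = |w · n| / |n| = |240| / √596 ≈ 9.831.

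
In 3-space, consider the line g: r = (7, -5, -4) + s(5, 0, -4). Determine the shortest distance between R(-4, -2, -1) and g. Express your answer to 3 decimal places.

Taking (7, -5, -4) on g with direction v = (5, 0, -4): w = R − (7, -5, -4) = (-11, 3, 3), and w × v = (-12, -29, -15).
Distance = |w × v| / |v| = √1210 / √41 ≈ 5.433.

5.433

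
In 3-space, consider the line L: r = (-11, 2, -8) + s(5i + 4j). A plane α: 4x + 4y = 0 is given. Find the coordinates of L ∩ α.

(-6, 6, -8)

Substitute r = (-11, 2, -8) + t(5, 4, 0) into the plane: -36 + 36t = 0, so t = 1.
Intersection: (-11, 2, -8) + 1·(5, 4, 0) = (-6, 6, -8).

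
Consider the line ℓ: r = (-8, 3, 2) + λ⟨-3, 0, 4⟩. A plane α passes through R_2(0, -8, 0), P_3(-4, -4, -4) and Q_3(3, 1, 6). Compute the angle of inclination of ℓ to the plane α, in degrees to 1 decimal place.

73.1

R_2P_3 = (-4, 4, -4), R_2Q_3 = (3, 9, 6); a normal to α is R_2P_3 × R_2Q_3 = (60, 12, -48).
Using R_2: α has equation 60x + 12y - 48z = -96.
sin θ = |n·v| / (|n||v|) = |-372| / (√6048 · √25) = 0.95668.
θ ≈ 73.1°.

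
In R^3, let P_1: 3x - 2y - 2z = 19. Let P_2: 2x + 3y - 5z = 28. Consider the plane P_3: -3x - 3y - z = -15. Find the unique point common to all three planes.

Solving the 3×3 linear system 3x - 2y - 2z = 19, 2x + 3y - 5z = 28, -3x - 3y - z = -15 (e.g. by elimination or Cramer's rule, determinant = -94) gives (5, 1, -3).

(5, 1, -3)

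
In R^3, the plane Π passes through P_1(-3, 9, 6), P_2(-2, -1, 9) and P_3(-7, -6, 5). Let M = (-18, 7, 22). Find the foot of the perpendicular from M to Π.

P_1P_2 = (1, -10, 3), P_1P_3 = (-4, -15, -1); a normal to Π is P_1P_2 × P_1P_3 = (55, -11, -55).
Using P_1: Π has equation 55x - 11y - 55z = -594.
Foot = M − λn with λ = (n·M − d)/|n|² = (-2277 − (-594))/6171 = -3/11.
Foot = (-18, 7, 22) − (-3/11)·(55, -11, -55) = (-3, 4, 7).

(-3, 4, 7)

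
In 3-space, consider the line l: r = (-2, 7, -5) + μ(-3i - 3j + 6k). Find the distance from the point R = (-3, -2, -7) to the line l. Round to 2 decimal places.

Taking (-2, 7, -5) on l with direction v = (-3, -3, 6): w = R − (-2, 7, -5) = (-1, -9, -2), and w × v = (-60, 12, -24).
Distance = |w × v| / |v| = √4320 / √54 ≈ 8.94.

8.94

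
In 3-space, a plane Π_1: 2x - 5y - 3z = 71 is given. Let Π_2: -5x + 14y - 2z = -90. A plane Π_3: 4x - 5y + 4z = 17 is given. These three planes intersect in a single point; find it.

Solving the 3×3 linear system 2x - 5y - 3z = 71, -5x + 14y - 2z = -90, 4x - 5y + 4z = 17 (e.g. by elimination or Cramer's rule, determinant = 125) gives (8, -5, -10).

(8, -5, -10)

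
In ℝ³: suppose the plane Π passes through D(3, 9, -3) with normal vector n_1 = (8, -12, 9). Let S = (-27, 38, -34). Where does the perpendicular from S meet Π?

(-3, 2, -7)

Π: n_1·r = n_1·D gives 8x - 12y + 9z = -111.
Foot = S − λn with λ = (n·S − d)/|n|² = (-978 − (-111))/289 = -3.
Foot = (-27, 38, -34) − (-3)·(8, -12, 9) = (-3, 2, -7).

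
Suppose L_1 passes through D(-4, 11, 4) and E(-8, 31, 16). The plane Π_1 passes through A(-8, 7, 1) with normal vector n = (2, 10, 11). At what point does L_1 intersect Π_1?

(-3, 6, 1)

A direction vector for L_1 is E − D = (-4, 20, 12).
Π_1: n·r = n·A gives 2x + 10y + 11z = 65.
Substitute r = (-4, 11, 4) + t(-4, 20, 12) into the plane: 146 + 324t = 65, so t = -1/4.
Intersection: (-4, 11, 4) + (-1/4)·(-4, 20, 12) = (-3, 6, 1).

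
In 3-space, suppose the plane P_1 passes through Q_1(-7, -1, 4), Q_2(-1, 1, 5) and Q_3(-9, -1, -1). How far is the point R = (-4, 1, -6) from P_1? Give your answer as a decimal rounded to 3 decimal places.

Q_1Q_2 = (6, 2, 1), Q_1Q_3 = (-2, 0, -5); a normal to P_1 is Q_1Q_2 × Q_1Q_3 = (-10, 28, 4).
Using Q_1: P_1 has equation -10x + 28y + 4z = 58.
n·R − d = (-10)·(-4) + (28)·(1) + (4)·(-6) − 58 = -14; |n| = √900.
Distance = |-14| / √900 = 14/√900 ≈ 0.467.

0.467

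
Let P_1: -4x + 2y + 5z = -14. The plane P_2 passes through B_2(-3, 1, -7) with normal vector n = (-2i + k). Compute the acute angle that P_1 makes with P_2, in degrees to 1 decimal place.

P_2: n·r = n·B_2 gives -2x + z = -1.
cos θ = |n₁·n₂| / (|n₁||n₂|) = |13| / (√45 · √5).
θ = arccos(0.86667) ≈ 29.9°.

29.9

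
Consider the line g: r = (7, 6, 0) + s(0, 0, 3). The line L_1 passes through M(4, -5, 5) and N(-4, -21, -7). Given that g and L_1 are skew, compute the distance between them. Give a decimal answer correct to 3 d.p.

2.236

A direction vector for L_1 is N − M = (-8, -16, -12).
Common perpendicular direction n = (0, 0, 3) × (-8, -16, -12) = (48, -24, 0).
With w = (4, -5, 5) − (7, 6, 0) = (-3, -11, 5), w · n = 120.
Distance = |w · n| / |n| = |120| / √2880 ≈ 2.236.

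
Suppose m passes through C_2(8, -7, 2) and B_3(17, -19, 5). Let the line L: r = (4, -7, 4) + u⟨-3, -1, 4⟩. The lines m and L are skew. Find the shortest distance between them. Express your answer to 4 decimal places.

1.1547

A direction vector for m is B_3 − C_2 = (9, -12, 3).
Common perpendicular direction n = (9, -12, 3) × (-3, -1, 4) = (-45, -45, -45).
With w = (4, -7, 4) − (8, -7, 2) = (-4, 0, 2), w · n = 90.
Distance = |w · n| / |n| = |90| / √6075 ≈ 1.1547.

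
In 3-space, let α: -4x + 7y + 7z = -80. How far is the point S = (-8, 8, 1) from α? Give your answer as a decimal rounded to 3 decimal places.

n·S − d = (-4)·(-8) + (7)·(8) + (7)·(1) − (-80) = 175; |n| = √114.
Distance = |175| / √114 = 175/√114 ≈ 16.390.

16.390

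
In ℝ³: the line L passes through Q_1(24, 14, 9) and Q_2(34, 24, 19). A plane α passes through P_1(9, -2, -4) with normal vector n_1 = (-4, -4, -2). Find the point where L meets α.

(9, -1, -6)

A direction vector for L is Q_2 − Q_1 = (10, 10, 10).
α: n_1·r = n_1·P_1 gives -4x - 4y - 2z = -20.
Substitute r = (24, 14, 9) + t(10, 10, 10) into the plane: -170 + (-100)t = -20, so t = -3/2.
Intersection: (24, 14, 9) + (-3/2)·(10, 10, 10) = (9, -1, -6).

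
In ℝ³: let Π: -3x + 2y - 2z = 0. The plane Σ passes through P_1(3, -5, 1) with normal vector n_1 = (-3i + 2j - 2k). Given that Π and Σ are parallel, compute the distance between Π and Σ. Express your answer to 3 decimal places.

Σ: n_1·r = n_1·P_1 gives -3x + 2y - 2z = -21.
Same normal n = (-3, 2, -2) with |n| = √17; distance = |0 − (-21)| / |n| = 21/√17 ≈ 5.093.

5.093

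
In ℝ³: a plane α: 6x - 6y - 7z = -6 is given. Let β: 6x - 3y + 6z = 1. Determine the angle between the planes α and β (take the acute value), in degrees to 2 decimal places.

cos θ = |n₁·n₂| / (|n₁||n₂|) = |12| / (√121 · √81).
θ = arccos(0.12121) ≈ 83.04°.

83.04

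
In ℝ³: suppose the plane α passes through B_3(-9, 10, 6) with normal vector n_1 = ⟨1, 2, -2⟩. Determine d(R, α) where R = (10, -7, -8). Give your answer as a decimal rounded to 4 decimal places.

4.3333

α: n_1·r = n_1·B_3 gives x + 2y - 2z = -1.
n·R − d = (1)·(10) + (2)·(-7) + (-2)·(-8) − (-1) = 13; |n| = √9.
Distance = |13| / √9 = 13/√9 ≈ 4.3333.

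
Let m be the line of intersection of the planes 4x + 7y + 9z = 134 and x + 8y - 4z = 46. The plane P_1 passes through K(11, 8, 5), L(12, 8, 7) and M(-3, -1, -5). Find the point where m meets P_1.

Direction of m: (4, 7, 9) × (1, 8, -4) = (-100, 25, 25).
A point on m: solving the two plane equations with x = -6 gives (-6, 11, 9).
KL = (1, 0, 2), KM = (-14, -9, -10); a normal to P_1 is KL × KM = (18, -18, -9).
Using K: P_1 has equation 18x - 18y - 9z = 9.
Substitute r = (-6, 11, 9) + t(-100, 25, 25) into the plane: -387 + (-2475)t = 9, so t = -4/25.
Intersection: (-6, 11, 9) + (-4/25)·(-100, 25, 25) = (10, 7, 5).

(10, 7, 5)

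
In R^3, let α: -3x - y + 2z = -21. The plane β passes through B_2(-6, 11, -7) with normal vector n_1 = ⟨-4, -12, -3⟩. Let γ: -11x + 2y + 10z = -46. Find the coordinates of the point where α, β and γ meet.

β: n_1·r = n_1·B_2 gives -4x - 12y - 3z = -87.
Solving the 3×3 linear system -3x - y + 2z = -21, -4x - 12y - 3z = -87, -11x + 2y + 10z = -46 (e.g. by elimination or Cramer's rule, determinant = -11) gives (6, 5, 1).

(6, 5, 1)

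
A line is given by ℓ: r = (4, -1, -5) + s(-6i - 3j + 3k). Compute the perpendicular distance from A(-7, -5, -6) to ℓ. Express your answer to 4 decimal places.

5.8166

Taking (4, -1, -5) on ℓ with direction v = (-6, -3, 3): w = A − (4, -1, -5) = (-11, -4, -1), and w × v = (-15, 39, 9).
Distance = |w × v| / |v| = √1827 / √54 ≈ 5.8166.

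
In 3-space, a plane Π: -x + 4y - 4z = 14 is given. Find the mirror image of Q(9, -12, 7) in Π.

(3, 12, -17)

λ = (n·Q − d)/|n|² = (-85 − 14)/33 = -3.
Reflection = Q − 2λn = (9, -12, 7) − (-6)·(-1, 4, -4) = (3, 12, -17).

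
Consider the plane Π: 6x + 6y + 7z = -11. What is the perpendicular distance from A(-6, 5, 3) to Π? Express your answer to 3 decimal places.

2.364

n·A − d = (6)·(-6) + (6)·(5) + (7)·(3) − (-11) = 26; |n| = √121.
Distance = |26| / √121 = 26/√121 ≈ 2.364.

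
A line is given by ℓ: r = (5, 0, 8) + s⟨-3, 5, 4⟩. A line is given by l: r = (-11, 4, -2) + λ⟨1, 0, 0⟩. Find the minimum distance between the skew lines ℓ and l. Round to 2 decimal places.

Common perpendicular direction n = (-3, 5, 4) × (1, 0, 0) = (0, 4, -5).
With w = (-11, 4, -2) − (5, 0, 8) = (-16, 4, -10), w · n = 66.
Distance = |w · n| / |n| = |66| / √41 ≈ 10.31.

10.31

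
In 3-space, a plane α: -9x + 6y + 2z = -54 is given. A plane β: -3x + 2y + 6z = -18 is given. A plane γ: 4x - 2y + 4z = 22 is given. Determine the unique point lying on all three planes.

Solving the 3×3 linear system -9x + 6y + 2z = -54, -3x + 2y + 6z = -18, 4x - 2y + 4z = 22 (e.g. by elimination or Cramer's rule, determinant = 32) gives (4, -3, 0).

(4, -3, 0)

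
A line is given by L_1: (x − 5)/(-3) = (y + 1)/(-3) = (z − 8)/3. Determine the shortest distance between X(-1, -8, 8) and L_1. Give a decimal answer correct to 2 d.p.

5.35

L_1 has direction (-3, -3, 3) through (5, -1, 8).
Taking (5, -1, 8) on L_1 with direction v = (-3, -3, 3): w = X − (5, -1, 8) = (-6, -7, 0), and w × v = (-21, 18, -3).
Distance = |w × v| / |v| = √774 / √27 ≈ 5.35.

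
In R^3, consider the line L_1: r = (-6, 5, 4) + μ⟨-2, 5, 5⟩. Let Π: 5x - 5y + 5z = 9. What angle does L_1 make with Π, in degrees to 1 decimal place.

sin θ = |n·v| / (|n||v|) = |-10| / (√75 · √54) = 0.15713.
θ ≈ 9.0°.

9.0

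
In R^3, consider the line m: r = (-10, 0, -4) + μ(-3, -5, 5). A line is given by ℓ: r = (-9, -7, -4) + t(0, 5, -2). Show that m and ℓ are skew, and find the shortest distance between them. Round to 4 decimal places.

Common perpendicular direction n = (-3, -5, 5) × (0, 5, -2) = (-15, -6, -15).
With w = (-9, -7, -4) − (-10, 0, -4) = (1, -7, 0), w · n = 27.
Since n ≠ 0 the lines are not parallel, and w · n = 27 ≠ 0 so they do not intersect; hence they are skew.
Distance = |w · n| / |n| = |27| / √486 ≈ 1.2247.

1.2247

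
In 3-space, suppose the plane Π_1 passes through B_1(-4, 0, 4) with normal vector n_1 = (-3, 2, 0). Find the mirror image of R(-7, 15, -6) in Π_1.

(11, 3, -6)

Π_1: n_1·r = n_1·B_1 gives -3x + 2y = 12.
λ = (n·R − d)/|n|² = (51 − 12)/13 = 3.
Reflection = R − 2λn = (-7, 15, -6) − 6·(-3, 2, 0) = (11, 3, -6).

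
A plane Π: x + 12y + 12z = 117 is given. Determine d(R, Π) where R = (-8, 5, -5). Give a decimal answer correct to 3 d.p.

n·R − d = (1)·(-8) + (12)·(5) + (12)·(-5) − 117 = -125; |n| = √289.
Distance = |-125| / √289 = 125/√289 ≈ 7.353.

7.353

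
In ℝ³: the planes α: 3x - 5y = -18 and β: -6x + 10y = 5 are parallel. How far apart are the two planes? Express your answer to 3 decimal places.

2.658

Rescale β by 1/(-2): 3x - 5y = -5/2. Then distance = |-18 − (-5/2)| / √34 ≈ 2.658.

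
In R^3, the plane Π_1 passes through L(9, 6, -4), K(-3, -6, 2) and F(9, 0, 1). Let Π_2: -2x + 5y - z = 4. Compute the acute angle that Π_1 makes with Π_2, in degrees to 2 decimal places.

58.61

LK = (-12, -12, 6), LF = (0, -6, 5); a normal to Π_1 is LK × LF = (-24, 60, 72).
Using L: Π_1 has equation -24x + 60y + 72z = -144.
cos θ = |n₁·n₂| / (|n₁||n₂|) = |276| / (√9360 · √30).
θ = arccos(0.52085) ≈ 58.61°.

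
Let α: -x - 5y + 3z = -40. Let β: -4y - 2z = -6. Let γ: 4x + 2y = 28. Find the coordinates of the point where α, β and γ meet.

Solving the 3×3 linear system -x - 5y + 3z = -40, -4y - 2z = -6, 4x + 2y = 28 (e.g. by elimination or Cramer's rule, determinant = 84) gives (5, 4, -5).

(5, 4, -5)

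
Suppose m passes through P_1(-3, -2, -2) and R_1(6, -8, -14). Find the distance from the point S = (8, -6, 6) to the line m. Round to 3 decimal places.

14.079

A direction vector for m is R_1 − P_1 = (9, -6, -12).
Taking (-3, -2, -2) on m with direction v = (9, -6, -12): w = S − (-3, -2, -2) = (11, -4, 8), and w × v = (96, 204, -30).
Distance = |w × v| / |v| = √51732 / √261 ≈ 14.079.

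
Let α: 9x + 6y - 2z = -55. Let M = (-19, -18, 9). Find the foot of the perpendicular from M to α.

(-1, -6, 5)

Foot = M − λn with λ = (n·M − d)/|n|² = (-297 − (-55))/121 = -2.
Foot = (-19, -18, 9) − (-2)·(9, 6, -2) = (-1, -6, 5).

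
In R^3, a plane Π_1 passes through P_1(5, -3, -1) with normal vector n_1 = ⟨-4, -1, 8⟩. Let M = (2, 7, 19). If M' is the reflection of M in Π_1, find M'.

Π_1: n_1·r = n_1·P_1 gives -4x - y + 8z = -25.
λ = (n·M − d)/|n|² = (137 − (-25))/81 = 2.
Reflection = M − 2λn = (2, 7, 19) − 4·(-4, -1, 8) = (18, 11, -13).

(18, 11, -13)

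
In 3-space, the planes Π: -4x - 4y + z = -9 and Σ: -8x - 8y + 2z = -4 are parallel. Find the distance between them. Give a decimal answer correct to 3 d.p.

Rescale Σ by 1/2: -4x - 4y + z = -2. Then distance = |-9 − (-2)| / √33 ≈ 1.219.

1.219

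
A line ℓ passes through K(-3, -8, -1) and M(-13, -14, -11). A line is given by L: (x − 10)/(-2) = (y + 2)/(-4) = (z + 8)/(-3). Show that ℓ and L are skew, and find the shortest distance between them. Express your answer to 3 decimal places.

14.654

A direction vector for ℓ is M − K = (-10, -6, -10).
L has direction (-2, -4, -3) through (10, -2, -8).
Common perpendicular direction n = (-10, -6, -10) × (-2, -4, -3) = (-22, -10, 28).
With w = (10, -2, -8) − (-3, -8, -1) = (13, 6, -7), w · n = -542.
Since n ≠ 0 the lines are not parallel, and w · n = -542 ≠ 0 so they do not intersect; hence they are skew.
Distance = |w · n| / |n| = |-542| / √1368 ≈ 14.654.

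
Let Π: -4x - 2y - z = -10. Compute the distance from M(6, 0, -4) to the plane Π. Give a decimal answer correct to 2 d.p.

2.18

n·M − d = (-4)·(6) + (-2)·(0) + (-1)·(-4) − (-10) = -10; |n| = √21.
Distance = |-10| / √21 = 10/√21 ≈ 2.18.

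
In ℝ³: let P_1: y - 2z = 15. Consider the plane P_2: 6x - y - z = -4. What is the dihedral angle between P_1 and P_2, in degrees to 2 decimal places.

cos θ = |n₁·n₂| / (|n₁||n₂|) = |1| / (√5 · √38).
θ = arccos(0.07255) ≈ 85.84°.

85.84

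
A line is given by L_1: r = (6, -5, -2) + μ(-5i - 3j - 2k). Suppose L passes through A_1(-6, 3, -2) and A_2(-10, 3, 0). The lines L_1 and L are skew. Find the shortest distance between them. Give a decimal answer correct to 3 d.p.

9.621

A direction vector for L is A_2 − A_1 = (-4, 0, 2).
Common perpendicular direction n = (-5, -3, -2) × (-4, 0, 2) = (-6, 18, -12).
With w = (-6, 3, -2) − (6, -5, -2) = (-12, 8, 0), w · n = 216.
Distance = |w · n| / |n| = |216| / √504 ≈ 9.621.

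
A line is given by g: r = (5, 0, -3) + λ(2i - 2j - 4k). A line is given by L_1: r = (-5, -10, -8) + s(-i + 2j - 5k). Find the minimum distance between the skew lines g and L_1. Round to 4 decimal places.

Common perpendicular direction n = (2, -2, -4) × (-1, 2, -5) = (18, 14, 2).
With w = (-5, -10, -8) − (5, 0, -3) = (-10, -10, -5), w · n = -330.
Distance = |w · n| / |n| = |-330| / √524 ≈ 14.4161.

14.4161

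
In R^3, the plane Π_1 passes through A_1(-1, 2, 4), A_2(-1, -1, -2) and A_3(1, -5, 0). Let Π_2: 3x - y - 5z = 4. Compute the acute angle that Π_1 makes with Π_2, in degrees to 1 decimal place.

56.3

A_1A_2 = (0, -3, -6), A_1A_3 = (2, -7, -4); a normal to Π_1 is A_1A_2 × A_1A_3 = (-30, -12, 6).
Using A_1: Π_1 has equation -30x - 12y + 6z = 30.
cos θ = |n₁·n₂| / (|n₁||n₂|) = |-108| / (√1080 · √35).
θ = arccos(0.55549) ≈ 56.3°.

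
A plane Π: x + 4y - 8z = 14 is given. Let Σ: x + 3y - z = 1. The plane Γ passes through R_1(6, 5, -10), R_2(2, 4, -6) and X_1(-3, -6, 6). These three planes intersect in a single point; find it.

(2, -1, -2)

R_1R_2 = (-4, -1, 4), R_1X_1 = (-9, -11, 16); a normal to Γ is R_1R_2 × R_1X_1 = (28, 28, 35).
Using R_1: Γ has equation 28x + 28y + 35z = -42.
Solving the 3×3 linear system x + 4y - 8z = 14, x + 3y - z = 1, 28x + 28y + 35z = -42 (e.g. by elimination or Cramer's rule, determinant = 329) gives (2, -1, -2).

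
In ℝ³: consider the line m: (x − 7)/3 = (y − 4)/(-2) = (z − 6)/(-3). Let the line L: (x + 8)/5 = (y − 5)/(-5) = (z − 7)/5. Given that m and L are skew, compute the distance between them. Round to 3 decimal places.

m has direction (3, -2, -3) through (7, 4, 6).
L has direction (5, -5, 5) through (-8, 5, 7).
Common perpendicular direction n = (3, -2, -3) × (5, -5, 5) = (-25, -30, -5).
With w = (-8, 5, 7) − (7, 4, 6) = (-15, 1, 1), w · n = 340.
Distance = |w · n| / |n| = |340| / √1550 ≈ 8.636.

8.636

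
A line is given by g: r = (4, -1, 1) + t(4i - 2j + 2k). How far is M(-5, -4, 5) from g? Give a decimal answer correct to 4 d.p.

Taking (4, -1, 1) on g with direction v = (4, -2, 2): w = M − (4, -1, 1) = (-9, -3, 4), and w × v = (2, 34, 30).
Distance = |w × v| / |v| = √2060 / √24 ≈ 9.2646.

9.2646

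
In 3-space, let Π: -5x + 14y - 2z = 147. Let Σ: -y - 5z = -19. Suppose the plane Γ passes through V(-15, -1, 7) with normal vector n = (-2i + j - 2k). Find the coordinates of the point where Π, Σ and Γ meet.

Γ: n·r = n·V gives -2x + y - 2z = 15.
Solving the 3×3 linear system -5x + 14y - 2z = 147, -y - 5z = -19, -2x + y - 2z = 15 (e.g. by elimination or Cramer's rule, determinant = 109) gives (-5, 9, 2).

(-5, 9, 2)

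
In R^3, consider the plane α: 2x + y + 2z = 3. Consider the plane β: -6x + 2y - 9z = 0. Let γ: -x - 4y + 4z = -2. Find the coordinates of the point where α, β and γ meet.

Solving the 3×3 linear system 2x + y + 2z = 3, -6x + 2y - 9z = 0, -x - 4y + 4z = -2 (e.g. by elimination or Cramer's rule, determinant = 29) gives (-2, 3, 2).

(-2, 3, 2)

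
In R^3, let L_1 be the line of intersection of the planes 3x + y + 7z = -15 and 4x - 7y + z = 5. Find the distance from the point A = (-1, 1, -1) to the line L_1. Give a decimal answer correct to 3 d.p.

2.415

Direction of L_1: (3, 1, 7) × (4, -7, 1) = (50, 25, -25).
A point on L_1: solving the two plane equations with x = -8 gives (-8, -5, 2).
Taking (-8, -5, 2) on L_1 with direction v = (50, 25, -25): w = A − (-8, -5, 2) = (7, 6, -3), and w × v = (-75, 25, -125).
Distance = |w × v| / |v| = √21875 / √3750 ≈ 2.415.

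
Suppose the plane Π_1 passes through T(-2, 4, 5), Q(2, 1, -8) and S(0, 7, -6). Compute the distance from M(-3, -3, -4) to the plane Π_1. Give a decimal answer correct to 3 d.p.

4.714

TQ = (4, -3, -13), TS = (2, 3, -11); a normal to Π_1 is TQ × TS = (72, 18, 18).
Using T: Π_1 has equation 72x + 18y + 18z = 18.
n·M − d = (72)·(-3) + (18)·(-3) + (18)·(-4) − 18 = -360; |n| = √5832.
Distance = |-360| / √5832 = 360/√5832 ≈ 4.714.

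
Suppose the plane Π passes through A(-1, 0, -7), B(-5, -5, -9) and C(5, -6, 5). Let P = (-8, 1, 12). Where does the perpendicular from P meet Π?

AB = (-4, -5, -2), AC = (6, -6, 12); a normal to Π is AB × AC = (-72, 36, 54).
Using A: Π has equation -72x + 36y + 54z = -306.
Foot = P − λn with λ = (n·P − d)/|n|² = (1260 − (-306))/9396 = 1/6.
Foot = (-8, 1, 12) − (1/6)·(-72, 36, 54) = (4, -5, 3).

(4, -5, 3)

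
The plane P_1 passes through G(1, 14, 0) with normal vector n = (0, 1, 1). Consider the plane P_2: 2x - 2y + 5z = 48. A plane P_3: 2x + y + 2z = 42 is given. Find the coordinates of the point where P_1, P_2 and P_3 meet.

(10, 6, 8)

P_1: n·r = n·G gives y + z = 14.
Solving the 3×3 linear system y + z = 14, 2x - 2y + 5z = 48, 2x + y + 2z = 42 (e.g. by elimination or Cramer's rule, determinant = 12) gives (10, 6, 8).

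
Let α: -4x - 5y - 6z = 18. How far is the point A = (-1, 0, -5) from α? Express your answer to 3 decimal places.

1.823

n·A − d = (-4)·(-1) + (-5)·(0) + (-6)·(-5) − 18 = 16; |n| = √77.
Distance = |16| / √77 = 16/√77 ≈ 1.823.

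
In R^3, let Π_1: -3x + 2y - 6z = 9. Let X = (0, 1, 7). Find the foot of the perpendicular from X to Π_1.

(-3, 3, 1)

Foot = X − λn with λ = (n·X − d)/|n|² = (-40 − 9)/49 = -1.
Foot = (0, 1, 7) − (-1)·(-3, 2, -6) = (-3, 3, 1).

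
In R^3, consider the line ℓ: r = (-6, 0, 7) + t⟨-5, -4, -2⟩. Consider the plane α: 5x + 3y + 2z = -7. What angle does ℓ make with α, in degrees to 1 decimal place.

sin θ = |n·v| / (|n||v|) = |-41| / (√38 · √45) = 0.99148.
θ ≈ 82.5°.

82.5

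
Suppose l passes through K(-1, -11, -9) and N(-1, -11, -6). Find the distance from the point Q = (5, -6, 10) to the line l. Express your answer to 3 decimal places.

A direction vector for l is N − K = (0, 0, 3).
Taking (-1, -11, -9) on l with direction v = (0, 0, 3): w = Q − (-1, -11, -9) = (6, 5, 19), and w × v = (15, -18, 0).
Distance = |w × v| / |v| = √549 / √9 ≈ 7.810.

7.810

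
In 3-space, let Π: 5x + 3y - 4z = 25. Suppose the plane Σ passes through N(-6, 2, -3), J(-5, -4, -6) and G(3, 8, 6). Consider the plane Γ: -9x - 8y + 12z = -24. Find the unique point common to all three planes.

NJ = (1, -6, -3), NG = (9, 6, 9); a normal to Σ is NJ × NG = (-36, -36, 60).
Using N: Σ has equation -36x - 36y + 60z = -36.
Solving the 3×3 linear system 5x + 3y - 4z = 25, -36x - 36y + 60z = -36, -9x - 8y + 12z = -24 (e.g. by elimination or Cramer's rule, determinant = 60) gives (8, 3, 6).

(8, 3, 6)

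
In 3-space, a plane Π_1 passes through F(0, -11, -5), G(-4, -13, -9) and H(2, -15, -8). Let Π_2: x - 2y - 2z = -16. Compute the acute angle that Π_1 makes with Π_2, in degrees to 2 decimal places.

FG = (-4, -2, -4), FH = (2, -4, -3); a normal to Π_1 is FG × FH = (-10, -20, 20).
Using F: Π_1 has equation -10x - 20y + 20z = 120.
cos θ = |n₁·n₂| / (|n₁||n₂|) = |-10| / (√900 · √9).
θ = arccos(0.11111) ≈ 83.62°.

83.62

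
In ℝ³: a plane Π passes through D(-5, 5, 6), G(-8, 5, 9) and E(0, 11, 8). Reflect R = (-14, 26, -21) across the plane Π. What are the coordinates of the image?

DG = (-3, 0, 3), DE = (5, 6, 2); a normal to Π is DG × DE = (-18, 21, -18).
Using D: Π has equation -18x + 21y - 18z = 87.
λ = (n·R − d)/|n|² = (1176 − 87)/1089 = 1.
Reflection = R − 2λn = (-14, 26, -21) − 2·(-18, 21, -18) = (22, -16, 15).

(22, -16, 15)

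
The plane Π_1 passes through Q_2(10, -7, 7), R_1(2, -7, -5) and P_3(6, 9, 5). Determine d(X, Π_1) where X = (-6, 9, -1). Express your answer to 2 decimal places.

Q_2R_1 = (-8, 0, -12), Q_2P_3 = (-4, 16, -2); a normal to Π_1 is Q_2R_1 × Q_2P_3 = (192, 32, -128).
Using Q_2: Π_1 has equation 192x + 32y - 128z = 800.
n·X − d = (192)·(-6) + (32)·(9) + (-128)·(-1) − 800 = -1536; |n| = √54272.
Distance = |-1536| / √54272 = 1536/√54272 ≈ 6.59.

6.59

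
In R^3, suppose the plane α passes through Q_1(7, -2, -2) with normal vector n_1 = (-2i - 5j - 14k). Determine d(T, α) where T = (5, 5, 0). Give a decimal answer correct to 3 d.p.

α: n_1·r = n_1·Q_1 gives -2x - 5y - 14z = 24.
n·T − d = (-2)·(5) + (-5)·(5) + (-14)·(0) − 24 = -59; |n| = √225.
Distance = |-59| / √225 = 59/√225 ≈ 3.933.

3.933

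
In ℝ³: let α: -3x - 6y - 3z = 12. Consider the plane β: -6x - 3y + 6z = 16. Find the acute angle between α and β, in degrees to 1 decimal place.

74.2

cos θ = |n₁·n₂| / (|n₁||n₂|) = |18| / (√54 · √81).
θ = arccos(0.27217) ≈ 74.2°.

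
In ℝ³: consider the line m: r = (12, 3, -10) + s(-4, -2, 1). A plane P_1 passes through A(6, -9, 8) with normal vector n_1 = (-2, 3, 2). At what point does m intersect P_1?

P_1: n_1·r = n_1·A gives -2x + 3y + 2z = -23.
Substitute r = (12, 3, -10) + t(-4, -2, 1) into the plane: -35 + 4t = -23, so t = 3.
Intersection: (12, 3, -10) + 3·(-4, -2, 1) = (0, -3, -7).

(0, -3, -7)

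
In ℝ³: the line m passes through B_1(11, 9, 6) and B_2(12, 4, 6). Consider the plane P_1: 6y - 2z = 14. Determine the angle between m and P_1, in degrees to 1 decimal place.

A direction vector for m is B_2 − B_1 = (1, -5, 0).
sin θ = |n·v| / (|n||v|) = |-30| / (√40 · √26) = 0.93026.
θ ≈ 68.5°.

68.5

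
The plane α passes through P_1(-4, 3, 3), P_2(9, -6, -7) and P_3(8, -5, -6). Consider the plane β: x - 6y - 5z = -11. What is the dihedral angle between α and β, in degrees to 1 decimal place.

88.6

P_1P_2 = (13, -9, -10), P_1P_3 = (12, -8, -9); a normal to α is P_1P_2 × P_1P_3 = (1, -3, 4).
Using P_1: α has equation x - 3y + 4z = -1.
cos θ = |n₁·n₂| / (|n₁||n₂|) = |-1| / (√26 · √62).
θ = arccos(0.02491) ≈ 88.6°.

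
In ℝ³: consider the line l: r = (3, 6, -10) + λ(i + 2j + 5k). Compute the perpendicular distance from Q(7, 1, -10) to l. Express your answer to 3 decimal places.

6.309

Taking (3, 6, -10) on l with direction v = (1, 2, 5): w = Q − (3, 6, -10) = (4, -5, 0), and w × v = (-25, -20, 13).
Distance = |w × v| / |v| = √1194 / √30 ≈ 6.309.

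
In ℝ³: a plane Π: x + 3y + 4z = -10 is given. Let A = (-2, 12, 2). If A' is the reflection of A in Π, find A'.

λ = (n·A − d)/|n|² = (42 − (-10))/26 = 2.
Reflection = A − 2λn = (-2, 12, 2) − 4·(1, 3, 4) = (-6, 0, -14).

(-6, 0, -14)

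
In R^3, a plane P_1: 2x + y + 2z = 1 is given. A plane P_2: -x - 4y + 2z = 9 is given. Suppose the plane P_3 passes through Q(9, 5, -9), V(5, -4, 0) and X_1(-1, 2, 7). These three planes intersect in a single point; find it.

QV = (-4, -9, 9), QX_1 = (-10, -3, 16); a normal to P_3 is QV × QX_1 = (-117, -26, -78).
Using Q: P_3 has equation -117x - 26y - 78z = -481.
Solving the 3×3 linear system 2x + y + 2z = 1, -x - 4y + 2z = 9, -117x - 26y - 78z = -481 (e.g. by elimination or Cramer's rule, determinant = -468) gives (9, -7, -5).

(9, -7, -5)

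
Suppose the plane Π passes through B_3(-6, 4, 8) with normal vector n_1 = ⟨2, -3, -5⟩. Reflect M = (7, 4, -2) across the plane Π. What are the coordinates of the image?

Π: n_1·r = n_1·B_3 gives 2x - 3y - 5z = -64.
λ = (n·M − d)/|n|² = (12 − (-64))/38 = 2.
Reflection = M − 2λn = (7, 4, -2) − 4·(2, -3, -5) = (-1, 16, 18).

(-1, 16, 18)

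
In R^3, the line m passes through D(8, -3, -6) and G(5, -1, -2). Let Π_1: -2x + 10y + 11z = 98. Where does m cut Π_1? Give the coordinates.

(-1, 3, 6)

A direction vector for m is G − D = (-3, 2, 4).
Substitute r = (8, -3, -6) + t(-3, 2, 4) into the plane: -112 + 70t = 98, so t = 3.
Intersection: (8, -3, -6) + 3·(-3, 2, 4) = (-1, 3, 6).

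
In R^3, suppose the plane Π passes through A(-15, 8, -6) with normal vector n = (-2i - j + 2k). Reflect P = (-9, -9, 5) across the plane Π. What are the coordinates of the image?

(3, -3, -7)

Π: n·r = n·A gives -2x - y + 2z = 10.
λ = (n·P − d)/|n|² = (37 − 10)/9 = 3.
Reflection = P − 2λn = (-9, -9, 5) − 6·(-2, -1, 2) = (3, -3, -7).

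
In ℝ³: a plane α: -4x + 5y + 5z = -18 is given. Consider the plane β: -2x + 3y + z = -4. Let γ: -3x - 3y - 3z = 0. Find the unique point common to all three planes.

Solving the 3×3 linear system -4x + 5y + 5z = -18, -2x + 3y + z = -4, -3x - 3y - 3z = 0 (e.g. by elimination or Cramer's rule, determinant = 54) gives (2, 1, -3).

(2, 1, -3)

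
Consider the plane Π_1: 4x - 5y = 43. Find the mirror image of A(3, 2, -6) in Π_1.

(11, -8, -6)

λ = (n·A − d)/|n|² = (2 − 43)/41 = -1.
Reflection = A − 2λn = (3, 2, -6) − (-2)·(4, -5, 0) = (11, -8, -6).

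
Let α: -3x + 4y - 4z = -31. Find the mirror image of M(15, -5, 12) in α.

(3, 11, -4)

λ = (n·M − d)/|n|² = (-113 − (-31))/41 = -2.
Reflection = M − 2λn = (15, -5, 12) − (-4)·(-3, 4, -4) = (3, 11, -4).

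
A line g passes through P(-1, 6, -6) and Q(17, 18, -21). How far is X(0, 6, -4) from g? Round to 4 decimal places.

A direction vector for g is Q − P = (18, 12, -15).
Taking (-1, 6, -6) on g with direction v = (18, 12, -15): w = X − (-1, 6, -6) = (1, 0, 2), and w × v = (-24, 51, 12).
Distance = |w × v| / |v| = √3321 / √693 ≈ 2.1891.

2.1891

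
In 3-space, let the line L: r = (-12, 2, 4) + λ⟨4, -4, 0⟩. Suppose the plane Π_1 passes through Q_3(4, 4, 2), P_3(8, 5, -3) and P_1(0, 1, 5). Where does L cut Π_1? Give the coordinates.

(-4, -6, 4)

Q_3P_3 = (4, 1, -5), Q_3P_1 = (-4, -3, 3); a normal to Π_1 is Q_3P_3 × Q_3P_1 = (-12, 8, -8).
Using Q_3: Π_1 has equation -12x + 8y - 8z = -32.
Substitute r = (-12, 2, 4) + t(4, -4, 0) into the plane: 128 + (-80)t = -32, so t = 2.
Intersection: (-12, 2, 4) + 2·(4, -4, 0) = (-4, -6, 4).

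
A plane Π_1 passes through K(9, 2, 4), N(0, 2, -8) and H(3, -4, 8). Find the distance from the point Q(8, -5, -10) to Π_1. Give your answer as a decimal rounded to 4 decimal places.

10.2430

KN = (-9, 0, -12), KH = (-6, -6, 4); a normal to Π_1 is KN × KH = (-72, 108, 54).
Using K: Π_1 has equation -72x + 108y + 54z = -216.
n·Q − d = (-72)·(8) + (108)·(-5) + (54)·(-10) − (-216) = -1440; |n| = √19764.
Distance = |-1440| / √19764 = 1440/√19764 ≈ 10.2430.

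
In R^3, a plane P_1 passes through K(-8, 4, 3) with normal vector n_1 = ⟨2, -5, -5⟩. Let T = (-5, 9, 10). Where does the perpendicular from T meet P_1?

P_1: n_1·r = n_1·K gives 2x - 5y - 5z = -51.
Foot = T − λn with λ = (n·T − d)/|n|² = (-105 − (-51))/54 = -1.
Foot = (-5, 9, 10) − (-1)·(2, -5, -5) = (-3, 4, 5).

(-3, 4, 5)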